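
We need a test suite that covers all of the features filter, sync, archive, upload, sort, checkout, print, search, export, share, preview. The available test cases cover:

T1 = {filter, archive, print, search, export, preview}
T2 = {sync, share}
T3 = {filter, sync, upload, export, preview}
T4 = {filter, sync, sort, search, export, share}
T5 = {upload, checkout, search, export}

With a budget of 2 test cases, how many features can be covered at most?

9

Choosing T1, T4 covers {filter, sync, archive, sort, print, search, export, share, preview} — 9 features.
No choice of 2 test cases does better; here upload, checkout are left uncovered.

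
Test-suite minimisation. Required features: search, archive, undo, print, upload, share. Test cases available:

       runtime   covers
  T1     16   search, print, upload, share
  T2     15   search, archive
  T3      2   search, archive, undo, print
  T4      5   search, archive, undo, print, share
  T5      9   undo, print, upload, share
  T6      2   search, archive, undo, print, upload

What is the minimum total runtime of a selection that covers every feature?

7

T4, T6 cover every feature at runtime 5 + 2 = 7.
Any cover uses at least 2 test cases; among all covering selections none totals below 7.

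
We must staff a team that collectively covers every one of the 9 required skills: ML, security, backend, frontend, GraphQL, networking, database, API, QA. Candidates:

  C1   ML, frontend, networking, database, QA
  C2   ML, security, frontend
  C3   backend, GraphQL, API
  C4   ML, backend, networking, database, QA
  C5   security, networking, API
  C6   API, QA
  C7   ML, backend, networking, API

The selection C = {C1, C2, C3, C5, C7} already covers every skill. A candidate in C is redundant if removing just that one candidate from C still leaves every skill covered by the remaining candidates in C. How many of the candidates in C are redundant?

3

Drop C1: database, QA uncovered — not redundant.
Drop C2: the rest still cover every skill — redundant.
Drop C3: GraphQL uncovered — not redundant.
Drop C5: the rest still cover every skill — redundant.
Drop C7: the rest still cover every skill — redundant.
3 redundant: C2, C5, C7.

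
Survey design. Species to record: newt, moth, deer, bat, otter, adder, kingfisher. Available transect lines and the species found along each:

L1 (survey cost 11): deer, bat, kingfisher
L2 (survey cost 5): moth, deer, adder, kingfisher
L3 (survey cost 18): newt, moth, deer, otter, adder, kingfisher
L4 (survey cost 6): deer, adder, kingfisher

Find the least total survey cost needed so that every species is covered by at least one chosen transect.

29

L1, L3 cover every species at survey cost 11 + 18 = 29.
Any cover uses at least 2 transects; among all covering selections none totals below 29.
Greedy by coverage-per-survey cost would pick L2, L3, L1 for 34 — worse than the optimum 29.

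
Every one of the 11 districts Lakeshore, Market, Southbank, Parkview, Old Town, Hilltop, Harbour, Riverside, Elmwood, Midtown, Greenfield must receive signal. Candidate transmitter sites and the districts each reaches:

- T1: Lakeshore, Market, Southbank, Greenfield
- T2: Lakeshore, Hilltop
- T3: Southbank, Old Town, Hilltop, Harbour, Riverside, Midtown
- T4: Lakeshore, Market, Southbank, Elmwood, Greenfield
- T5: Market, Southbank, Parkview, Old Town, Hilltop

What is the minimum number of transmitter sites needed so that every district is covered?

3

T3, T4, T5 together cover {Lakeshore, Market, Southbank, Parkview, Old Town, Hilltop, Harbour, Riverside, Elmwood, Midtown, Greenfield} — every district.
No 2 of the 5 transmitter sites cover everything (all 10 pairs fall short), so 3 is minimum.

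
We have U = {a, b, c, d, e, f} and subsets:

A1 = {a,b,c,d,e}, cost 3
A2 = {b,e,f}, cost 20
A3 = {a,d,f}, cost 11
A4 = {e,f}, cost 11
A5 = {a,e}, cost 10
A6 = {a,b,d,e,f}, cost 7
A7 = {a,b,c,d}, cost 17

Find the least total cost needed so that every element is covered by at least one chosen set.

10

A1, A6 cover every element at cost 3 + 7 = 10.
Any cover uses at least 2 sets; among all covering selections none totals below 10.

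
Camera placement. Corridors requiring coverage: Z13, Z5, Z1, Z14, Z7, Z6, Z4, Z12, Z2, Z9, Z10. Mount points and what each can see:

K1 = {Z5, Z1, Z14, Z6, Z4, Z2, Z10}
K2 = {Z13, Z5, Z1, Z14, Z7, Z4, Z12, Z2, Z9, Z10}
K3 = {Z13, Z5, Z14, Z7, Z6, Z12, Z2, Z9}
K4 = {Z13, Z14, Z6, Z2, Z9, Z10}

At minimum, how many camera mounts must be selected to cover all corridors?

K1, K2 together cover {Z13, Z5, Z1, Z14, Z7, Z6, Z4, Z12, Z2, Z9, Z10} — every corridor.
No single camera mount contains all 11 corridors, so 2 is optimal.

2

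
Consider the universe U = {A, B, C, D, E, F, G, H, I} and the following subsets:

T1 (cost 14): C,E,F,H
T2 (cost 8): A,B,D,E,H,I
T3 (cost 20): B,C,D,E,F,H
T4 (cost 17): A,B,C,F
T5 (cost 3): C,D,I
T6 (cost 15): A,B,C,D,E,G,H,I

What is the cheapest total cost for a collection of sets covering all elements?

29

T1, T6 cover every element at cost 14 + 15 = 29.
Any cover uses at least 2 sets; among all covering selections none totals below 29.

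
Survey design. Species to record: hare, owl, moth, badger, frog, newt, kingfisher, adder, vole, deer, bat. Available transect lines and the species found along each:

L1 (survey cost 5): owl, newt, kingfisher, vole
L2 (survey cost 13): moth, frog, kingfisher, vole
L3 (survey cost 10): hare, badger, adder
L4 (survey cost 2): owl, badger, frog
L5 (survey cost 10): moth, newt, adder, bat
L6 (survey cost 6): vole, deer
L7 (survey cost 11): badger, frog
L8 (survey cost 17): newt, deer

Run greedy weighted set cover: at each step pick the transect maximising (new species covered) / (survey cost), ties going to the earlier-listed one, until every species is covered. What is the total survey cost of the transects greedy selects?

Pick 1: L4 adds 3 new (owl, badger, frog) at survey cost 2 (ratio 3/2).
Pick 2: L1 adds 3 new (newt, kingfisher, vole) at survey cost 5 (ratio 3/5).
Pick 3: L5 adds 3 new (moth, adder, bat) at survey cost 10 (ratio 3/10).
Pick 4: L6 adds 1 new (deer) at survey cost 6 (ratio 1/6).
Pick 5: L3 adds 1 new (hare) at survey cost 10 (ratio 1/10).
Greedy total survey cost: 2 + 5 + 10 + 6 + 10 = 33.

33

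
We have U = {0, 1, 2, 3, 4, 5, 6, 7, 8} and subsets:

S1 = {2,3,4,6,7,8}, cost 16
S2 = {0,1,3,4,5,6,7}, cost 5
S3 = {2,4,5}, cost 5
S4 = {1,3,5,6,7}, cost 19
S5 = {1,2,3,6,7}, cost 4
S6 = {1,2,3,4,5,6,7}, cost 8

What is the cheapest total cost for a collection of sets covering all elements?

S1, S2 cover every element at cost 16 + 5 = 21.
Any cover uses at least 2 sets; among all covering selections none totals below 21.
Greedy by coverage-per-cost would pick S2, S5, S1 for 25 — worse than the optimum 21.

21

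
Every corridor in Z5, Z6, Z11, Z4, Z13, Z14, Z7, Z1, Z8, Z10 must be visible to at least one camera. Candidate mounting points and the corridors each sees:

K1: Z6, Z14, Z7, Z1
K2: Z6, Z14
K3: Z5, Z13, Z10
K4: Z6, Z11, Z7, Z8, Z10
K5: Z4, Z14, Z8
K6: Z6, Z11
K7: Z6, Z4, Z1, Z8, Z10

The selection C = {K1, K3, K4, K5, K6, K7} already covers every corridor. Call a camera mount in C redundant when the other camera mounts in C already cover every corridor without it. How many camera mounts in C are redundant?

Drop K1: the rest still cover every corridor — redundant.
Drop K3: Z5, Z13 uncovered — not redundant.
Drop K4: the rest still cover every corridor — redundant.
Drop K5: the rest still cover every corridor — redundant.
Drop K6: the rest still cover every corridor — redundant.
Drop K7: the rest still cover every corridor — redundant.
5 redundant: K1, K4, K5, K6, K7.

5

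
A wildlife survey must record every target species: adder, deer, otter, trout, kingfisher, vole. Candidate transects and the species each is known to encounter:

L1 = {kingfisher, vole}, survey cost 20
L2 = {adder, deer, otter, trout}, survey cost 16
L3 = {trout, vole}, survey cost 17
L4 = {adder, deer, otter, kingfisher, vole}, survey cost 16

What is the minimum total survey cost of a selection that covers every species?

L2, L4 cover every species at survey cost 16 + 16 = 32.
Any cover uses at least 2 transects; among all covering selections none totals below 32.

32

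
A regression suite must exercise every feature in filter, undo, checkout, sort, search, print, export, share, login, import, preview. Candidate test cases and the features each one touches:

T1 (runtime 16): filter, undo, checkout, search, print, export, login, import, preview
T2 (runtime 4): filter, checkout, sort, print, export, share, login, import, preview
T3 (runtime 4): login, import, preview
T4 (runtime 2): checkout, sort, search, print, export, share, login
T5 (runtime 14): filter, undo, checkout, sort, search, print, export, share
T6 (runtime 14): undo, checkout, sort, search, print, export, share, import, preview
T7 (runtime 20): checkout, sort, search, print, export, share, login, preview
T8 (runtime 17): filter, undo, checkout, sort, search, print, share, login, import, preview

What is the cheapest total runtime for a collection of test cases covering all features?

T1, T4 cover every feature at runtime 16 + 2 = 18.
Any cover uses at least 2 test cases; among all covering selections none totals below 18.
Greedy by coverage-per-runtime would pick T4, T2, T5 for 20 — worse than the optimum 18.

18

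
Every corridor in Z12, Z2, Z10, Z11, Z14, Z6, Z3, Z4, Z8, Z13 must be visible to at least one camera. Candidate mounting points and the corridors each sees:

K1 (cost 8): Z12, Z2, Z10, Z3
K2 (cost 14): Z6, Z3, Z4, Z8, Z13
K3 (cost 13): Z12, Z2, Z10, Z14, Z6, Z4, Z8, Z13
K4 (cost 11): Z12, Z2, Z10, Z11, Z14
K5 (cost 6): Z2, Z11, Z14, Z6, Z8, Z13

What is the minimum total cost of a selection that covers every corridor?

K2, K4 cover every corridor at cost 14 + 11 = 25.
Any cover uses at least 2 camera mounts; among all covering selections none totals below 25.
Greedy by coverage-per-cost would pick K5, K1, K3 for 27 — worse than the optimum 25.

25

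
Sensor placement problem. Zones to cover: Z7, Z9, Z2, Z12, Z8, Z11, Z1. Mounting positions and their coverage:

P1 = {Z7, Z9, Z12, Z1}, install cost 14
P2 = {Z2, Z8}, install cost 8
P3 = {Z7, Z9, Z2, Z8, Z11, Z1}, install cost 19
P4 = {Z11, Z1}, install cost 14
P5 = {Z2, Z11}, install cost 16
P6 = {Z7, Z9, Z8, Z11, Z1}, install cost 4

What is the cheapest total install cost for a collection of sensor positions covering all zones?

26

P1, P2, P6 cover every zone at install cost 14 + 8 + 4 = 26.
Any cover uses at least 2 sensor positions; among all covering selections none totals below 26.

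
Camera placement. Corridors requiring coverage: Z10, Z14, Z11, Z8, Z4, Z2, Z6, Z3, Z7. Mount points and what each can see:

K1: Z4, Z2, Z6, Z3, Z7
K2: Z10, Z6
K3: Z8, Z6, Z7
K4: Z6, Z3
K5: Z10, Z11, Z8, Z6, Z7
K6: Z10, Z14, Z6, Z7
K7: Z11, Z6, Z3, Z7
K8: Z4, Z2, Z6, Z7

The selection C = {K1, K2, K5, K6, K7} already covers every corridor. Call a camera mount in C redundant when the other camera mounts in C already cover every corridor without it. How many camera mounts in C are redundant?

Drop K1: Z4, Z2 uncovered — not redundant.
Drop K2: the rest still cover every corridor — redundant.
Drop K5: Z8 uncovered — not redundant.
Drop K6: Z14 uncovered — not redundant.
Drop K7: the rest still cover every corridor — redundant.
2 redundant: K2, K7.

2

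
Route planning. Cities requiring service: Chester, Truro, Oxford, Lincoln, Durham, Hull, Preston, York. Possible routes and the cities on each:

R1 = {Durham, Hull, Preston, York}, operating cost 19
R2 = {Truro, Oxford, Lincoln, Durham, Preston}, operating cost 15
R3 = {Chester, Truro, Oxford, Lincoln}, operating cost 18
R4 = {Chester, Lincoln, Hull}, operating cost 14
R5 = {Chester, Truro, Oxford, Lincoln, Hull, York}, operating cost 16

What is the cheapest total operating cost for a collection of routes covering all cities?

31

R2, R5 cover every city at operating cost 15 + 16 = 31.
Any cover uses at least 2 routes; among all covering selections none totals below 31.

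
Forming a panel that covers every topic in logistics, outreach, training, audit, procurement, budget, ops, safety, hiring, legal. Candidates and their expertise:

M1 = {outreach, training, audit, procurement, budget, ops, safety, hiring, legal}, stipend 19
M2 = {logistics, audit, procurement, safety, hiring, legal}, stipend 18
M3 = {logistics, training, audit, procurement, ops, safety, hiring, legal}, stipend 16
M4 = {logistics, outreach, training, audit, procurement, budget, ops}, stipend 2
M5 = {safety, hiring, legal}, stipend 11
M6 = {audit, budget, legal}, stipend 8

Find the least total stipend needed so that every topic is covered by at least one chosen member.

M4, M5 cover every topic at stipend 2 + 11 = 13.
Any cover uses at least 2 members; among all covering selections none totals below 13.

13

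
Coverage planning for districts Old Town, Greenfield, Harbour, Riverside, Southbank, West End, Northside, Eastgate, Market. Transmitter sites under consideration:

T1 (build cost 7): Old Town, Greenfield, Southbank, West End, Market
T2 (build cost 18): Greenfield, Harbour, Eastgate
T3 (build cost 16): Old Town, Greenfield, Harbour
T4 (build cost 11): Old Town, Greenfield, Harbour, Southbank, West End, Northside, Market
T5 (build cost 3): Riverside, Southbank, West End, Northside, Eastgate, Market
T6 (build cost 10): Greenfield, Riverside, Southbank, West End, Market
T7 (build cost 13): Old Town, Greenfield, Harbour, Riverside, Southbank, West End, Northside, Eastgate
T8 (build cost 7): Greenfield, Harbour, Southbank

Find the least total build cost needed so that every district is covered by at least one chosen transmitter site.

T4, T5 cover every district at build cost 11 + 3 = 14.
Any cover uses at least 2 transmitter sites; among all covering selections none totals below 14.

14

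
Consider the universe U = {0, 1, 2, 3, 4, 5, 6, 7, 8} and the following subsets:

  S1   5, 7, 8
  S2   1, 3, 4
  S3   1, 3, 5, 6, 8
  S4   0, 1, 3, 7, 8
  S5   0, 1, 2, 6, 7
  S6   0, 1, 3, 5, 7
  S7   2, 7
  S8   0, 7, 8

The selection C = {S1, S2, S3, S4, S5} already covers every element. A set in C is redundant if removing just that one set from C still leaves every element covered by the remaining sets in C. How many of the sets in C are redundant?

3

Drop S1: the rest still cover every element — redundant.
Drop S2: 4 uncovered — not redundant.
Drop S3: the rest still cover every element — redundant.
Drop S4: the rest still cover every element — redundant.
Drop S5: 2 uncovered — not redundant.
3 redundant: S1, S3, S4.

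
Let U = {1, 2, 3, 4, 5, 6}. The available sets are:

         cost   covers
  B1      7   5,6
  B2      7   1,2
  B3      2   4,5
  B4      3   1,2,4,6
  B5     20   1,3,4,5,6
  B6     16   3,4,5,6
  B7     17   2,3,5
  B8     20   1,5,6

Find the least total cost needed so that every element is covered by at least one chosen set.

B4, B6 cover every element at cost 3 + 16 = 19.
Any cover uses at least 2 sets; among all covering selections none totals below 19.
Greedy by coverage-per-cost would pick B4, B3, B6 for 21 — worse than the optimum 19.

19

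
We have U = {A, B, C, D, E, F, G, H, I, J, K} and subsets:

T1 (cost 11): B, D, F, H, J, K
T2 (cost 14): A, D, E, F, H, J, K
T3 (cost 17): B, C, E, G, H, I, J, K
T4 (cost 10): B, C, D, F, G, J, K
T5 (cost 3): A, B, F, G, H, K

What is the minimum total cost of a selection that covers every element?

T3, T4, T5 cover every element at cost 17 + 10 + 3 = 30.
Any cover uses at least 2 sets; among all covering selections none totals below 30.

30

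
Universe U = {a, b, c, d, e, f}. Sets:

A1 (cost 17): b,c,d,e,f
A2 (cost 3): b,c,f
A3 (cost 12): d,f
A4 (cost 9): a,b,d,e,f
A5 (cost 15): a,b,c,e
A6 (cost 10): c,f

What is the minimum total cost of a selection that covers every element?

12

A2, A4 cover every element at cost 3 + 9 = 12.
Any cover uses at least 2 sets; among all covering selections none totals below 12.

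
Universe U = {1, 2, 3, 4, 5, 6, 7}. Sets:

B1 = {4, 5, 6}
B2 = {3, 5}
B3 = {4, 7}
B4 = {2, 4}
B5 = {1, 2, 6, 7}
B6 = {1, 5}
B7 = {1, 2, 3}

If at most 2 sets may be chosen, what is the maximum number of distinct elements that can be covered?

6

Choosing B1, B5 covers {1, 2, 4, 5, 6, 7} — 6 elements.
No choice of 2 sets does better; here 3 is left uncovered.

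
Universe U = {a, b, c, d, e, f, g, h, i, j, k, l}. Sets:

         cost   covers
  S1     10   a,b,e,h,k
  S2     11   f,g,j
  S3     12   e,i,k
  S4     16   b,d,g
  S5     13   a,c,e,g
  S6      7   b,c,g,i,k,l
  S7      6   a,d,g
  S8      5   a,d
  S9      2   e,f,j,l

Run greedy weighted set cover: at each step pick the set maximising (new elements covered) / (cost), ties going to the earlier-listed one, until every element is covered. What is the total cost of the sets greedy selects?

Pick 1: S9 adds 4 new (e, f, j, l) at cost 2 (ratio 4/2).
Pick 2: S6 adds 5 new (b, c, g, i, k) at cost 7 (ratio 5/7).
Pick 3: S8 adds 2 new (a, d) at cost 5 (ratio 2/5).
Pick 4: S1 adds 1 new (h) at cost 10 (ratio 1/10).
Greedy total cost: 2 + 7 + 5 + 10 = 24.

24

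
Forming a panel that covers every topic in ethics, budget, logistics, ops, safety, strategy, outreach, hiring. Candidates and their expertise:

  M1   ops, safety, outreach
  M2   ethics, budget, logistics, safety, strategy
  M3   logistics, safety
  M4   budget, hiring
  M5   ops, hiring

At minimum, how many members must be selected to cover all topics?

M1, M2, M4 together cover {ethics, budget, logistics, ops, safety, strategy, outreach, hiring} — every topic.
No 2 of the 5 members cover everything (all 10 pairs fall short), so 3 is minimum.

3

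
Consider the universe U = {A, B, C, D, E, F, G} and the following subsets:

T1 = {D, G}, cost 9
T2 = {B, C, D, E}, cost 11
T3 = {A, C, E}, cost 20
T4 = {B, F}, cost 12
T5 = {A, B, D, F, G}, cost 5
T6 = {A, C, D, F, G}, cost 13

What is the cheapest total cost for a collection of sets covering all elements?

16

T2, T5 cover every element at cost 11 + 5 = 16.
Any cover uses at least 2 sets; among all covering selections none totals below 16.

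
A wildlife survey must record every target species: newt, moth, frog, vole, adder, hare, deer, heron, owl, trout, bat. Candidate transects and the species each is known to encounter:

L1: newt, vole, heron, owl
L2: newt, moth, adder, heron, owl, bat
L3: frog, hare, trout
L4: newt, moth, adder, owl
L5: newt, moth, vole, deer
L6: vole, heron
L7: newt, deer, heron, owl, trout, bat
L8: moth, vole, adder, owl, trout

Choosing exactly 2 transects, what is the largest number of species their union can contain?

Choosing L2, L3 covers {newt, moth, frog, adder, hare, heron, owl, trout, bat} — 9 species.
No choice of 2 transects does better; here vole, deer are left uncovered.

9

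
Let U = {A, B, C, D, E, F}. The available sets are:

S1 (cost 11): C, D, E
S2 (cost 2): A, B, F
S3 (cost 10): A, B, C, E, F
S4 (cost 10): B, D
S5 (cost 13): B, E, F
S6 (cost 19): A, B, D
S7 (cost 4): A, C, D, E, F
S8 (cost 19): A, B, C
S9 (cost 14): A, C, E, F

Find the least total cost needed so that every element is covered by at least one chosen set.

S2, S7 cover every element at cost 2 + 4 = 6.
Any cover uses at least 2 sets; among all covering selections none totals below 6.

6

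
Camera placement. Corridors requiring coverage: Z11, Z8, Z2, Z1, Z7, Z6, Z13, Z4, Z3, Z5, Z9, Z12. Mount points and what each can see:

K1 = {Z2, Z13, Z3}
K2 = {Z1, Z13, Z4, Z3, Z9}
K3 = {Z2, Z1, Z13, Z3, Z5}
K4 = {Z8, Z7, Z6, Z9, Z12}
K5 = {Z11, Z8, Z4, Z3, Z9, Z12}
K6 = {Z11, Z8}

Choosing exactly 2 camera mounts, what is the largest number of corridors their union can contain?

10

Choosing K3, K4 covers {Z8, Z2, Z1, Z7, Z6, Z13, Z3, Z5, Z9, Z12} — 10 corridors.
No choice of 2 camera mounts does better; here Z11, Z4 are left uncovered.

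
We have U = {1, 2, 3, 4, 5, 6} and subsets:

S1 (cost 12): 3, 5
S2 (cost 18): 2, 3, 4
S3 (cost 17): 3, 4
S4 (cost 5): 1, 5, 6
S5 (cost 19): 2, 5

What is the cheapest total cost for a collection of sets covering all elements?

S2, S4 cover every element at cost 18 + 5 = 23.
Any cover uses at least 2 sets; among all covering selections none totals below 23.

23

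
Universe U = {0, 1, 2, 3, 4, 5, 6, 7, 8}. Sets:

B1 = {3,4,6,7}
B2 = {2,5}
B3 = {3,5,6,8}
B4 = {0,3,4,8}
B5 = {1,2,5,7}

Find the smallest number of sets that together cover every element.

3

B1, B4, B5 together cover {0, 1, 2, 3, 4, 5, 6, 7, 8} — every element.
No 2 of the 5 sets cover everything (all 10 pairs fall short), so 3 is minimum.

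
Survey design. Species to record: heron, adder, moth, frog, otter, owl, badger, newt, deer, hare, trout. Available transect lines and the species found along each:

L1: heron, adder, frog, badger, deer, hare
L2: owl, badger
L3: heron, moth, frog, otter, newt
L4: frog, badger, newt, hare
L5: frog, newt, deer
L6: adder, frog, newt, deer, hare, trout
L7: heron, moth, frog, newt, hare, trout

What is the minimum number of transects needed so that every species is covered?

L2, L3, L6 together cover {heron, adder, moth, frog, otter, owl, badger, newt, deer, hare, trout} — every species.
No 2 of the 7 transects cover everything (all 21 pairs fall short), so 3 is minimum.
Greedy (largest uncovered first) would take L1, L3, L2, L6 — 4 transects — but 3 suffice.

3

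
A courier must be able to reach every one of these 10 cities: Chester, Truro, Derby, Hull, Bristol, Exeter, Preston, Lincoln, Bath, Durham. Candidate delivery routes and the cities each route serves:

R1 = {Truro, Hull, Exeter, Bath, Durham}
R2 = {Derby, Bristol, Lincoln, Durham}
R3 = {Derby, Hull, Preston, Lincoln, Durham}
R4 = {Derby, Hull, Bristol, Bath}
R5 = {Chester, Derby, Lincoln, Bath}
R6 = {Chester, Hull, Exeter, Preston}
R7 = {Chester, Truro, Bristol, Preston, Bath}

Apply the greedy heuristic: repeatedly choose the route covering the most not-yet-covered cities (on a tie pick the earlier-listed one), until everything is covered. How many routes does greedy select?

3

Pick 1: R1 covers 5 new cities (Truro, Hull, Exeter, Bath, Durham).
Pick 2: R2 covers 3 new cities (Derby, Bristol, Lincoln).
Pick 3: R6 covers 2 new cities (Chester, Preston).
Greedy uses 3 routes.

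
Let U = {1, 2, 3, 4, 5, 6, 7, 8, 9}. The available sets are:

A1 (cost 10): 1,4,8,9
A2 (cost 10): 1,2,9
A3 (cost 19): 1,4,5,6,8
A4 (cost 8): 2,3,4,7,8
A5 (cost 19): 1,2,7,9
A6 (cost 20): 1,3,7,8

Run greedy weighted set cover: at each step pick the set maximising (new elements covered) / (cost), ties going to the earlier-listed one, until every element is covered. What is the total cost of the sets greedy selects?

Pick 1: A4 adds 5 new (2, 3, 4, 7, 8) at cost 8 (ratio 5/8).
Pick 2: A1 adds 2 new (1, 9) at cost 10 (ratio 2/10).
Pick 3: A3 adds 2 new (5, 6) at cost 19 (ratio 2/19).
Greedy total cost: 8 + 10 + 19 = 37.

37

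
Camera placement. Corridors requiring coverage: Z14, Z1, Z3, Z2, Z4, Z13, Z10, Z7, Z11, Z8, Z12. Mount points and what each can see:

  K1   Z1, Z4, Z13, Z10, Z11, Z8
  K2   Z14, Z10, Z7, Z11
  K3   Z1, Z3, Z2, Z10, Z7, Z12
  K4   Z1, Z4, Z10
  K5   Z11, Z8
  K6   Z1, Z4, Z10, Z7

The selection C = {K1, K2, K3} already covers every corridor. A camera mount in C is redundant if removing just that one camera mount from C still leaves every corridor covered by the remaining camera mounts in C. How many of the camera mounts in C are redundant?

0

Drop K1: Z4, Z13, Z8 uncovered — not redundant.
Drop K2: Z14 uncovered — not redundant.
Drop K3: Z3, Z2, Z12 uncovered — not redundant.
None of the camera mounts in C is redundant.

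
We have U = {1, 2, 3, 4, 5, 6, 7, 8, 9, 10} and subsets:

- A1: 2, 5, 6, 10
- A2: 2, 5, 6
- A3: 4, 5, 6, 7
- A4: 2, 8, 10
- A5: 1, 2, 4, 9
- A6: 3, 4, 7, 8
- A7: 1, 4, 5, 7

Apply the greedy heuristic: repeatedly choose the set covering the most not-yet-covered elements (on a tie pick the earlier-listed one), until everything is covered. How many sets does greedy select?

3

Pick 1: A1 covers 4 new elements (2, 5, 6, 10).
Pick 2: A6 covers 4 new elements (3, 4, 7, 8).
Pick 3: A5 covers 2 new elements (1, 9).
Greedy uses 3 sets.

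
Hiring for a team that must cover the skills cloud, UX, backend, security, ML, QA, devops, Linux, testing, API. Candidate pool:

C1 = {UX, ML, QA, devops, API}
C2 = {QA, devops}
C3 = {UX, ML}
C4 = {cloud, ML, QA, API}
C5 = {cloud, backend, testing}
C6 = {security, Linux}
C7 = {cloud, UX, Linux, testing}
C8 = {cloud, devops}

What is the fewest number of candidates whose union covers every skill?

3

C1, C5, C6 together cover {cloud, UX, backend, security, ML, QA, devops, Linux, testing, API} — every skill.
No 2 of the 8 candidates cover everything (all 28 pairs fall short), so 3 is minimum.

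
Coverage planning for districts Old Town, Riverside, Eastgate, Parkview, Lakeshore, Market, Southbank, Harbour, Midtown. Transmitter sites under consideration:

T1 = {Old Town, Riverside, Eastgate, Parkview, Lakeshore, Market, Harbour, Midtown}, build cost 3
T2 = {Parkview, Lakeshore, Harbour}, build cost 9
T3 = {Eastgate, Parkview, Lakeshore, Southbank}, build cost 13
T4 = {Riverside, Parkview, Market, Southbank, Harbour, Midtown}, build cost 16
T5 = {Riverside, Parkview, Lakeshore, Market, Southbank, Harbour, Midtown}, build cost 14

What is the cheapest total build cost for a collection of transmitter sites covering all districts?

16

T1, T3 cover every district at build cost 3 + 13 = 16.
Any cover uses at least 2 transmitter sites; among all covering selections none totals below 16.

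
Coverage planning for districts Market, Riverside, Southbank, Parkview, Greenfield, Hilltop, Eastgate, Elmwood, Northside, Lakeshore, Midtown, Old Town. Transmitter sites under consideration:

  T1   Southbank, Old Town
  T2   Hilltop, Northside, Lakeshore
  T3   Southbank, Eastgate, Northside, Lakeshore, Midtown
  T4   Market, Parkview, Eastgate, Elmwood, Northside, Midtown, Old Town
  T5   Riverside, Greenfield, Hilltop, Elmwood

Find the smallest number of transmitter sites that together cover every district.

T3, T4, T5 together cover {Market, Riverside, Southbank, Parkview, Greenfield, Hilltop, Eastgate, Elmwood, Northside, Lakeshore, Midtown, Old Town} — every district.
No 2 of the 5 transmitter sites cover everything (all 10 pairs fall short), so 3 is minimum.

3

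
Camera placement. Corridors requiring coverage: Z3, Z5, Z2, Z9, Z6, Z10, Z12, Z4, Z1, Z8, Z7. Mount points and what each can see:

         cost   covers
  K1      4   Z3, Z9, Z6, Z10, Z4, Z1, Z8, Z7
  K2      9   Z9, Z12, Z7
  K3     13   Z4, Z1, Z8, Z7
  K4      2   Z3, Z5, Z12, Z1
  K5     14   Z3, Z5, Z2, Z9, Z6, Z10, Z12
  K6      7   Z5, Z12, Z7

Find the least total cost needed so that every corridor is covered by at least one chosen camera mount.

18

K1, K5 cover every corridor at cost 4 + 14 = 18.
Any cover uses at least 2 camera mounts; among all covering selections none totals below 18.
Greedy by coverage-per-cost would pick K1, K4, K5 for 20 — worse than the optimum 18.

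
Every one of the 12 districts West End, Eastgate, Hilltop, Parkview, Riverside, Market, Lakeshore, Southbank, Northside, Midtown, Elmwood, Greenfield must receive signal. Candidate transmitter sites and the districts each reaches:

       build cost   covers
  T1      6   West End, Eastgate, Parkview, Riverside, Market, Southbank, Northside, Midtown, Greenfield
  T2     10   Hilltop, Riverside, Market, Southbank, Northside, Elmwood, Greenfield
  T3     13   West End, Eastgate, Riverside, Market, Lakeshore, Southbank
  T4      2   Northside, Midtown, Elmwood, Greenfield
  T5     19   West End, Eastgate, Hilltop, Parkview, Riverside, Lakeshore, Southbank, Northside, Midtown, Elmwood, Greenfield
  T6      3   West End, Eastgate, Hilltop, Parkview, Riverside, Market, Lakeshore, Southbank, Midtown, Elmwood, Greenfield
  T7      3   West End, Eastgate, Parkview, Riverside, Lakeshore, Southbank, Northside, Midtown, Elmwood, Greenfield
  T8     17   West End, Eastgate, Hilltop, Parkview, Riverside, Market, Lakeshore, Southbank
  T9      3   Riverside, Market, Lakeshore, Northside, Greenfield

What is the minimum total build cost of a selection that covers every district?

5

T4, T6 cover every district at build cost 2 + 3 = 5.
Any cover uses at least 2 transmitter sites; among all covering selections none totals below 5.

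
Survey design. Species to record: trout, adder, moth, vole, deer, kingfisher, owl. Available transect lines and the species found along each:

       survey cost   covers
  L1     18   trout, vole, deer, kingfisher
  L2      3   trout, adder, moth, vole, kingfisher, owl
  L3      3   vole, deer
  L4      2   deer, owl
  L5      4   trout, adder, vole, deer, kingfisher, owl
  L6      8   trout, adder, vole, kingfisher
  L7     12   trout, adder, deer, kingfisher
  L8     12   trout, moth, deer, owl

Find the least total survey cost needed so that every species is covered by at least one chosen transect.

5

L2, L4 cover every species at survey cost 3 + 2 = 5.
Any cover uses at least 2 transects; among all covering selections none totals below 5.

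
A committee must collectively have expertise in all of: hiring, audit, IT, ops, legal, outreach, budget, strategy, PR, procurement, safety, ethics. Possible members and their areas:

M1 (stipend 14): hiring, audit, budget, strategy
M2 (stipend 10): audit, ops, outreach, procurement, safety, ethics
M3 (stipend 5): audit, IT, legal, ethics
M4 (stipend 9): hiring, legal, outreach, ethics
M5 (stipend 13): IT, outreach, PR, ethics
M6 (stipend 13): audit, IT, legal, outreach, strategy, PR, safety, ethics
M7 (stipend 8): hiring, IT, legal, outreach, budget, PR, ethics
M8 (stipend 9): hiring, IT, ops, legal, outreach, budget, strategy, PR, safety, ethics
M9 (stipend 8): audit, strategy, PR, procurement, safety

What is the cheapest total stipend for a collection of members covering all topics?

M8, M9 cover every topic at stipend 9 + 8 = 17.
Any cover uses at least 2 members; among all covering selections none totals below 17.

17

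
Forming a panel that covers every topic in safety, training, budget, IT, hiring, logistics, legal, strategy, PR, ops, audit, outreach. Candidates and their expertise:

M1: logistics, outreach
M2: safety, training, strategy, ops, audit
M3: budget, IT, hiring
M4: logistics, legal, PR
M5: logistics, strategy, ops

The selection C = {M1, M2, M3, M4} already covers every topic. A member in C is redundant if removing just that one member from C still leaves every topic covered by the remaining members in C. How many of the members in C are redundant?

Drop M1: outreach uncovered — not redundant.
Drop M2: safety, training, strategy, ops, … uncovered — not redundant.
Drop M3: budget, IT, hiring uncovered — not redundant.
Drop M4: legal, PR uncovered — not redundant.
None of the members in C is redundant.

0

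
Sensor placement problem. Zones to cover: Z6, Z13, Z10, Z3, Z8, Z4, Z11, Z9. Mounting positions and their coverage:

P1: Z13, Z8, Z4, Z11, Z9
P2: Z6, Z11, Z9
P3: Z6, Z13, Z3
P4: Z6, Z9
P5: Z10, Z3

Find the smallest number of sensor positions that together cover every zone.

P1, P2, P5 together cover {Z6, Z13, Z10, Z3, Z8, Z4, Z11, Z9} — every zone.
No 2 of the 5 sensor positions cover everything (all 10 pairs fall short), so 3 is minimum.

3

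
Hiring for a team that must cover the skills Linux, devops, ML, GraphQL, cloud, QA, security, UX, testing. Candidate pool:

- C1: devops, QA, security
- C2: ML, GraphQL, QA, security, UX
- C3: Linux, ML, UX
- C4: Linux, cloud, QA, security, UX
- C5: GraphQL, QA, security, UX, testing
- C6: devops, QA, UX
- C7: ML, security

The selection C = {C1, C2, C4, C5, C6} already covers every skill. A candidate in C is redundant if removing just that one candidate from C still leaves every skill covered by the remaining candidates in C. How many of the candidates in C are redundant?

Drop C1: the rest still cover every skill — redundant.
Drop C2: ML uncovered — not redundant.
Drop C4: Linux, cloud uncovered — not redundant.
Drop C5: testing uncovered — not redundant.
Drop C6: the rest still cover every skill — redundant.
2 redundant: C1, C6.

2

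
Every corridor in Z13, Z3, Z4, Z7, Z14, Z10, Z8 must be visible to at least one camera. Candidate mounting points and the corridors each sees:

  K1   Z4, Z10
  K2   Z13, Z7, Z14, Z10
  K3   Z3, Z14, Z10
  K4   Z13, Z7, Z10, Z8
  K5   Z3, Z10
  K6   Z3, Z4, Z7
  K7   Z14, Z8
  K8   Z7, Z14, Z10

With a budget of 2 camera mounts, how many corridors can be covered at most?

6

Choosing K2, K6 covers {Z13, Z3, Z4, Z7, Z14, Z10} — 6 corridors.
No choice of 2 camera mounts does better; here Z8 is left uncovered.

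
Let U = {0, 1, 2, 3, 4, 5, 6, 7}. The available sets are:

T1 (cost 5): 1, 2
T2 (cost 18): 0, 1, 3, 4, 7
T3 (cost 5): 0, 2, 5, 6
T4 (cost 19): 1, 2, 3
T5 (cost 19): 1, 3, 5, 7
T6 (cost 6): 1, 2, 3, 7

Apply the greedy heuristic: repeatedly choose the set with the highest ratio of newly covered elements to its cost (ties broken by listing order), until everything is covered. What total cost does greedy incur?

Pick 1: T3 adds 4 new (0, 2, 5, 6) at cost 5 (ratio 4/5).
Pick 2: T6 adds 3 new (1, 3, 7) at cost 6 (ratio 3/6).
Pick 3: T2 adds 1 new (4) at cost 18 (ratio 1/18).
Greedy total cost: 5 + 6 + 18 = 29. (The true optimum is 23, so greedy overshoots here.)

29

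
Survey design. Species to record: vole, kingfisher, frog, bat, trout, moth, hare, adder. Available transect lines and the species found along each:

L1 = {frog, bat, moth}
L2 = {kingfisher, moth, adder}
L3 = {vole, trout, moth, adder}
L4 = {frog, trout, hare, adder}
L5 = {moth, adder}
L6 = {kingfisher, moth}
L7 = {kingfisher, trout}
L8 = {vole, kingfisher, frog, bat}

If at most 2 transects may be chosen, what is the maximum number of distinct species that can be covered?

7

Choosing L3, L8 covers {vole, kingfisher, frog, bat, trout, moth, adder} — 7 species.
No choice of 2 transects does better; here hare is left uncovered.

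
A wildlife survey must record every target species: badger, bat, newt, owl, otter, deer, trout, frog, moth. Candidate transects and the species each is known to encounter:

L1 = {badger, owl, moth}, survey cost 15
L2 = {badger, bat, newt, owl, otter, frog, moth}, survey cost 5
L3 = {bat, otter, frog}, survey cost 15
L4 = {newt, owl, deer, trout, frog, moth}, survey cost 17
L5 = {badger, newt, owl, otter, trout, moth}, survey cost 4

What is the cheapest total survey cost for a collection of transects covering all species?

L2, L4 cover every species at survey cost 5 + 17 = 22.
Any cover uses at least 2 transects; among all covering selections none totals below 22.
Greedy by coverage-per-survey cost would pick L5, L2, L4 for 26 — worse than the optimum 22.

22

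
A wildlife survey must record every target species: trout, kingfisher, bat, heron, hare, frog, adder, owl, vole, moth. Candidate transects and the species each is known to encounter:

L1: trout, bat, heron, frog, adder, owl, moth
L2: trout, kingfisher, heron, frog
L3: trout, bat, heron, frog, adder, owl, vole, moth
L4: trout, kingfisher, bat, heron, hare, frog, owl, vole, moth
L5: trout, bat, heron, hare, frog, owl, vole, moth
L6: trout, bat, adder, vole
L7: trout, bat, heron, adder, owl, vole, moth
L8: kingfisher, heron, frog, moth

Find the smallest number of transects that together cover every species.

2

L1, L4 together cover {trout, kingfisher, bat, heron, hare, frog, adder, owl, vole, moth} — every species.
No single transect contains all 10 species, so 2 is optimal.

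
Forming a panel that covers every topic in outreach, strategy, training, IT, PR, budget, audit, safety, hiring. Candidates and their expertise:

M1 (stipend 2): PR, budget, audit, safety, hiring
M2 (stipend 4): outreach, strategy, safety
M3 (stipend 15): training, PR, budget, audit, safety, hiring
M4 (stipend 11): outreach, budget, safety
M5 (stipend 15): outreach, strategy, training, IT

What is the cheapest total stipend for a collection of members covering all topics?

M1, M5 cover every topic at stipend 2 + 15 = 17.
Any cover uses at least 2 members; among all covering selections none totals below 17.
Greedy by coverage-per-stipend would pick M1, M2, M5 for 21 — worse than the optimum 17.

17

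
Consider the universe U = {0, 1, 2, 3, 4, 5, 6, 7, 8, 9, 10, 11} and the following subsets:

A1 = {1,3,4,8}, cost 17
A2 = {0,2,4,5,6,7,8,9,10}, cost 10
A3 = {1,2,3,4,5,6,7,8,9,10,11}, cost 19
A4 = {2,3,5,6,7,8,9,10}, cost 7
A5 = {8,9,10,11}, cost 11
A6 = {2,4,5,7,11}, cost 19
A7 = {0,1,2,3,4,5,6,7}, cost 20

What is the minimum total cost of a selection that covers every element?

29

A2, A3 cover every element at cost 10 + 19 = 29.
Any cover uses at least 2 sets; among all covering selections none totals below 29.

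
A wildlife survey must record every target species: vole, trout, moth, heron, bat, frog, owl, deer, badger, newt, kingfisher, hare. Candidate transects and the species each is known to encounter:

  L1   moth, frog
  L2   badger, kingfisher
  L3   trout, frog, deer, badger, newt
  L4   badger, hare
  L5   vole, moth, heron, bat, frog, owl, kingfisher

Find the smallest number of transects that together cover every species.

L3, L4, L5 together cover {vole, trout, moth, heron, bat, frog, owl, deer, badger, newt, kingfisher, hare} — every species.
No 2 of the 5 transects cover everything (all 10 pairs fall short), so 3 is minimum.

3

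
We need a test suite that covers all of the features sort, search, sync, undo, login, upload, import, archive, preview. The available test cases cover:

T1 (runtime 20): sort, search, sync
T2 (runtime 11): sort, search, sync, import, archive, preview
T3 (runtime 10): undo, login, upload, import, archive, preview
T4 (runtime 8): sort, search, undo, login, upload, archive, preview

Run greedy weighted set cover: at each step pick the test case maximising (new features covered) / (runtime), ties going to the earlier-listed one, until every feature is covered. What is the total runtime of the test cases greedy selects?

19

Pick 1: T4 adds 7 new (sort, search, undo, login, upload, archive, preview) at runtime 8 (ratio 7/8).
Pick 2: T2 adds 2 new (sync, import) at runtime 11 (ratio 2/11).
Greedy total runtime: 8 + 11 = 19.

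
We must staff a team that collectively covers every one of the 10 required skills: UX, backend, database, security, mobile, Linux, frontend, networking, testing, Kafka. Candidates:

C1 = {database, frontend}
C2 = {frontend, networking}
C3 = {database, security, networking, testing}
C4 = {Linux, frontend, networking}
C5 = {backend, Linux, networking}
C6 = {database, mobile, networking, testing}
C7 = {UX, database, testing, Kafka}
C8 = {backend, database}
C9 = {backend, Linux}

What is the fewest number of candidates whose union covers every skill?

5

C1, C3, C5, C6, C7 together cover {UX, backend, database, security, mobile, Linux, frontend, networking, testing, Kafka} — every skill.
No 4 of the 9 candidates cover everything (all 126 size-4 selections fall short), so 5 is minimum.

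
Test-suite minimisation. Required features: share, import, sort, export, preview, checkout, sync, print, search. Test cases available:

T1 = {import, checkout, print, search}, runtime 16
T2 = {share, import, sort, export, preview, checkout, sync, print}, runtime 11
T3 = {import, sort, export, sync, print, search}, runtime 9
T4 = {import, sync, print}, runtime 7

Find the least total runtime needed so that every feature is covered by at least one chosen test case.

T2, T3 cover every feature at runtime 11 + 9 = 20.
Any cover uses at least 2 test cases; among all covering selections none totals below 20.

20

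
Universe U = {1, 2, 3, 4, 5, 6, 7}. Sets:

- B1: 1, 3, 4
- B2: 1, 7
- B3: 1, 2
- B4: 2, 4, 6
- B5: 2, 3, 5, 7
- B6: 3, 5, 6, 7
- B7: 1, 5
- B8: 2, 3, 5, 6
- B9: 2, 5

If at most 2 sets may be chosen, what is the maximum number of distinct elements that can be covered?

6

Choosing B1, B5 covers {1, 2, 3, 4, 5, 7} — 6 elements.
No choice of 2 sets does better; here 6 is left uncovered.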